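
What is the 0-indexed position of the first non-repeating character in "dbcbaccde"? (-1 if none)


Input: dbcbaccde
Character frequencies:
  'a': 1
  'b': 2
  'c': 3
  'd': 2
  'e': 1
Scanning left to right for freq == 1:
  Position 0 ('d'): freq=2, skip
  Position 1 ('b'): freq=2, skip
  Position 2 ('c'): freq=3, skip
  Position 3 ('b'): freq=2, skip
  Position 4 ('a'): unique! => answer = 4

4


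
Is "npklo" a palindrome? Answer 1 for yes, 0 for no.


Input: npklo
Reversed: olkpn
  Compare pos 0 ('n') with pos 4 ('o'): MISMATCH
  Compare pos 1 ('p') with pos 3 ('l'): MISMATCH
Result: not a palindrome

0


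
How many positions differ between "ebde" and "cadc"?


Comparing "ebde" and "cadc" position by position:
  Position 0: 'e' vs 'c' => DIFFER
  Position 1: 'b' vs 'a' => DIFFER
  Position 2: 'd' vs 'd' => same
  Position 3: 'e' vs 'c' => DIFFER
Positions that differ: 3

3


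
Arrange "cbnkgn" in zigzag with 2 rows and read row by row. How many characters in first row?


Zigzag "cbnkgn" into 2 rows:
Placing characters:
  'c' => row 0
  'b' => row 1
  'n' => row 0
  'k' => row 1
  'g' => row 0
  'n' => row 1
Rows:
  Row 0: "cng"
  Row 1: "bkn"
First row length: 3

3


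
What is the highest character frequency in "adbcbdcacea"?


Input: adbcbdcacea
Character counts:
  'a': 3
  'b': 2
  'c': 3
  'd': 2
  'e': 1
Maximum frequency: 3

3


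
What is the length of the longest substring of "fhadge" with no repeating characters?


Input: "fhadge"
Sliding window (track last position of each char):
  Position 0 ('f'): window [0,0] length 1 -- new best
  Position 1 ('h'): window [0,1] length 2 -- new best
  Position 2 ('a'): window [0,2] length 3 -- new best
  Position 3 ('d'): window [0,3] length 4 -- new best
  Position 4 ('g'): window [0,4] length 5 -- new best
  Position 5 ('e'): window [0,5] length 6 -- new best
Longest substring with no repeats: "fhadge" with length 6

6


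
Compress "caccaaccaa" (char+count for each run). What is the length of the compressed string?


Input: caccaaccaa
Runs:
  'c' x 1 => "c1"
  'a' x 1 => "a1"
  'c' x 2 => "c2"
  'a' x 2 => "a2"
  'c' x 2 => "c2"
  'a' x 2 => "a2"
Compressed: "c1a1c2a2c2a2"
Compressed length: 12

12


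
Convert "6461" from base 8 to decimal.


Input: "6461" in base 8
Positional expansion:
  Digit '6' (value 6) x 8^3 = 3072
  Digit '4' (value 4) x 8^2 = 256
  Digit '6' (value 6) x 8^1 = 48
  Digit '1' (value 1) x 8^0 = 1
Sum = 3377

3377


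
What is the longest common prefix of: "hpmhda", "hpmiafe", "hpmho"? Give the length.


Words: hpmhda, hpmiafe, hpmho
  Position 0: all 'h' => match
  Position 1: all 'p' => match
  Position 2: all 'm' => match
  Position 3: ('h', 'i', 'h') => mismatch, stop
LCP = "hpm" (length 3)

3


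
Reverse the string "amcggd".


Input: amcggd
Reading characters right to left:
  Position 5: 'd'
  Position 4: 'g'
  Position 3: 'g'
  Position 2: 'c'
  Position 1: 'm'
  Position 0: 'a'
Reversed: dggcma

dggcma


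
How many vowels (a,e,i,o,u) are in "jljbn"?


Input: jljbn
Checking each character:
  'j' at position 0: consonant
  'l' at position 1: consonant
  'j' at position 2: consonant
  'b' at position 3: consonant
  'n' at position 4: consonant
Total vowels: 0

0


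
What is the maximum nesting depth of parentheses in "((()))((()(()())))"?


Input: "((()))((()(()())))"
Tracking depth:
  Position 0 '(': depth becomes 1
  Position 1 '(': depth becomes 2
  Position 2 '(': depth becomes 3
  Position 3 ')': depth becomes 2
  Position 4 ')': depth becomes 1
  Position 5 ')': depth becomes 0
  Position 6 '(': depth becomes 1
  Position 7 '(': depth becomes 2
  Position 8 '(': depth becomes 3
  Position 9 ')': depth becomes 2
  Position 10 '(': depth becomes 3
  Position 11 '(': depth becomes 4
  Position 12 ')': depth becomes 3
  Position 13 '(': depth becomes 4
  Position 14 ')': depth becomes 3
  Position 15 ')': depth becomes 2
  Position 16 ')': depth becomes 1
  Position 17 ')': depth becomes 0
Maximum depth reached: 4

4


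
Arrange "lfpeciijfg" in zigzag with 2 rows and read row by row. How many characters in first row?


Zigzag "lfpeciijfg" into 2 rows:
Placing characters:
  'l' => row 0
  'f' => row 1
  'p' => row 0
  'e' => row 1
  'c' => row 0
  'i' => row 1
  'i' => row 0
  'j' => row 1
  'f' => row 0
  'g' => row 1
Rows:
  Row 0: "lpcif"
  Row 1: "feijg"
First row length: 5

5


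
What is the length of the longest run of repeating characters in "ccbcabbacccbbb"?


Input: "ccbcabbacccbbb"
Scanning for longest run:
  Position 1 ('c'): continues run of 'c', length=2
  Position 2 ('b'): new char, reset run to 1
  Position 3 ('c'): new char, reset run to 1
  Position 4 ('a'): new char, reset run to 1
  Position 5 ('b'): new char, reset run to 1
  Position 6 ('b'): continues run of 'b', length=2
  Position 7 ('a'): new char, reset run to 1
  Position 8 ('c'): new char, reset run to 1
  Position 9 ('c'): continues run of 'c', length=2
  Position 10 ('c'): continues run of 'c', length=3
  Position 11 ('b'): new char, reset run to 1
  Position 12 ('b'): continues run of 'b', length=2
  Position 13 ('b'): continues run of 'b', length=3
Longest run: 'c' with length 3

3


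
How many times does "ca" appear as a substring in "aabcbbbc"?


Searching for "ca" in "aabcbbbc"
Scanning each position:
  Position 0: "aa" => no
  Position 1: "ab" => no
  Position 2: "bc" => no
  Position 3: "cb" => no
  Position 4: "bb" => no
  Position 5: "bb" => no
  Position 6: "bc" => no
Total occurrences: 0

0


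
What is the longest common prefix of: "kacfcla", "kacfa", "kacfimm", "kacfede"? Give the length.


Words: kacfcla, kacfa, kacfimm, kacfede
  Position 0: all 'k' => match
  Position 1: all 'a' => match
  Position 2: all 'c' => match
  Position 3: all 'f' => match
  Position 4: ('c', 'a', 'i', 'e') => mismatch, stop
LCP = "kacf" (length 4)

4


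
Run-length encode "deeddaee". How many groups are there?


Input: deeddaee
Scanning for consecutive runs:
  Group 1: 'd' x 1 (positions 0-0)
  Group 2: 'e' x 2 (positions 1-2)
  Group 3: 'd' x 2 (positions 3-4)
  Group 4: 'a' x 1 (positions 5-5)
  Group 5: 'e' x 2 (positions 6-7)
Total groups: 5

5


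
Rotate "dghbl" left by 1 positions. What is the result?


Input: "dghbl", rotate left by 1
First 1 characters: "d"
Remaining characters: "ghbl"
Concatenate remaining + first: "ghbl" + "d" = "ghbld"

ghbld


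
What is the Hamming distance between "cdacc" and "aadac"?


Comparing "cdacc" and "aadac" position by position:
  Position 0: 'c' vs 'a' => differ
  Position 1: 'd' vs 'a' => differ
  Position 2: 'a' vs 'd' => differ
  Position 3: 'c' vs 'a' => differ
  Position 4: 'c' vs 'c' => same
Total differences (Hamming distance): 4

4


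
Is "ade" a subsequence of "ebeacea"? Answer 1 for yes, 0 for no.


Check if "ade" is a subsequence of "ebeacea"
Greedy scan:
  Position 0 ('e'): no match needed
  Position 1 ('b'): no match needed
  Position 2 ('e'): no match needed
  Position 3 ('a'): matches sub[0] = 'a'
  Position 4 ('c'): no match needed
  Position 5 ('e'): no match needed
  Position 6 ('a'): no match needed
Only matched 1/3 characters => not a subsequence

0


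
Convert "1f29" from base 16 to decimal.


Input: "1f29" in base 16
Positional expansion:
  Digit '1' (value 1) x 16^3 = 4096
  Digit 'f' (value 15) x 16^2 = 3840
  Digit '2' (value 2) x 16^1 = 32
  Digit '9' (value 9) x 16^0 = 9
Sum = 7977

7977


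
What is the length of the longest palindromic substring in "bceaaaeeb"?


Input: "bceaaaeeb"
Checking substrings for palindromes:
  [2:7] "eaaae" (len 5) => palindrome
  [3:6] "aaa" (len 3) => palindrome
  [3:5] "aa" (len 2) => palindrome
  [4:6] "aa" (len 2) => palindrome
  [6:8] "ee" (len 2) => palindrome
Longest palindromic substring: "eaaae" with length 5

5


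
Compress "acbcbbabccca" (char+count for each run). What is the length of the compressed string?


Input: acbcbbabccca
Runs:
  'a' x 1 => "a1"
  'c' x 1 => "c1"
  'b' x 1 => "b1"
  'c' x 1 => "c1"
  'b' x 2 => "b2"
  'a' x 1 => "a1"
  'b' x 1 => "b1"
  'c' x 3 => "c3"
  'a' x 1 => "a1"
Compressed: "a1c1b1c1b2a1b1c3a1"
Compressed length: 18

18


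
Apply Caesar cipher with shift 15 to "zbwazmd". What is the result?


Caesar cipher: shift "zbwazmd" by 15
  'z' (pos 25) + 15 = pos 14 = 'o'
  'b' (pos 1) + 15 = pos 16 = 'q'
  'w' (pos 22) + 15 = pos 11 = 'l'
  'a' (pos 0) + 15 = pos 15 = 'p'
  'z' (pos 25) + 15 = pos 14 = 'o'
  'm' (pos 12) + 15 = pos 1 = 'b'
  'd' (pos 3) + 15 = pos 18 = 's'
Result: oqlpobs

oqlpobs


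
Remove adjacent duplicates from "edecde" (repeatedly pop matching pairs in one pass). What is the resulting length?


Input: edecde
Stack-based adjacent duplicate removal:
  Read 'e': push. Stack: e
  Read 'd': push. Stack: ed
  Read 'e': push. Stack: ede
  Read 'c': push. Stack: edec
  Read 'd': push. Stack: edecd
  Read 'e': push. Stack: edecde
Final stack: "edecde" (length 6)

6


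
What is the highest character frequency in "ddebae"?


Input: ddebae
Character counts:
  'a': 1
  'b': 1
  'd': 2
  'e': 2
Maximum frequency: 2

2


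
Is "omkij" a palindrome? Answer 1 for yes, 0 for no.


Input: omkij
Reversed: jikmo
  Compare pos 0 ('o') with pos 4 ('j'): MISMATCH
  Compare pos 1 ('m') with pos 3 ('i'): MISMATCH
Result: not a palindrome

0


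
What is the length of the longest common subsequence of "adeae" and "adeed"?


LCS of "adeae" and "adeed"
DP table:
           a    d    e    e    d
      0    0    0    0    0    0
  a   0    1    1    1    1    1
  d   0    1    2    2    2    2
  e   0    1    2    3    3    3
  a   0    1    2    3    3    3
  e   0    1    2    3    4    4
LCS length = dp[5][5] = 4

4


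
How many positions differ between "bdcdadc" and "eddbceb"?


Comparing "bdcdadc" and "eddbceb" position by position:
  Position 0: 'b' vs 'e' => DIFFER
  Position 1: 'd' vs 'd' => same
  Position 2: 'c' vs 'd' => DIFFER
  Position 3: 'd' vs 'b' => DIFFER
  Position 4: 'a' vs 'c' => DIFFER
  Position 5: 'd' vs 'e' => DIFFER
  Position 6: 'c' vs 'b' => DIFFER
Positions that differ: 6

6


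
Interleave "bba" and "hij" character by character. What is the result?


Interleaving "bba" and "hij":
  Position 0: 'b' from first, 'h' from second => "bh"
  Position 1: 'b' from first, 'i' from second => "bi"
  Position 2: 'a' from first, 'j' from second => "aj"
Result: bhbiaj

bhbiaj


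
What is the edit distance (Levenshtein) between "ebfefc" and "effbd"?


Computing edit distance: "ebfefc" -> "effbd"
DP table:
           e    f    f    b    d
      0    1    2    3    4    5
  e   1    0    1    2    3    4
  b   2    1    1    2    2    3
  f   3    2    1    1    2    3
  e   4    3    2    2    2    3
  f   5    4    3    2    3    3
  c   6    5    4    3    3    4
Edit distance = dp[6][5] = 4

4


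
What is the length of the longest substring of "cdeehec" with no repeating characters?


Input: "cdeehec"
Sliding window (track last position of each char):
  Position 0 ('c'): window [0,0] length 1 -- new best
  Position 1 ('d'): window [0,1] length 2 -- new best
  Position 2 ('e'): window [0,2] length 3 -- new best
  Position 3 ('e'): repeat (last at 2), move window start to 3
  Position 3 ('e'): window [3,3] length 1
  Position 4 ('h'): window [3,4] length 2
  Position 5 ('e'): repeat (last at 3), move window start to 4
  Position 5 ('e'): window [4,5] length 2
  Position 6 ('c'): window [4,6] length 3
Longest substring with no repeats: "cde" with length 3

3


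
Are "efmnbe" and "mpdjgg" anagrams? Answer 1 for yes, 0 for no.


Strings: "efmnbe", "mpdjgg"
Sorted first:  beefmn
Sorted second: dggjmp
Differ at position 0: 'b' vs 'd' => not anagrams

0


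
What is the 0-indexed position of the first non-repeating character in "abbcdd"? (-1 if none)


Input: abbcdd
Character frequencies:
  'a': 1
  'b': 2
  'c': 1
  'd': 2
Scanning left to right for freq == 1:
  Position 0 ('a'): unique! => answer = 0

0


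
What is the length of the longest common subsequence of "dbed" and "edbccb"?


LCS of "dbed" and "edbccb"
DP table:
           e    d    b    c    c    b
      0    0    0    0    0    0    0
  d   0    0    1    1    1    1    1
  b   0    0    1    2    2    2    2
  e   0    1    1    2    2    2    2
  d   0    1    2    2    2    2    2
LCS length = dp[4][6] = 2

2


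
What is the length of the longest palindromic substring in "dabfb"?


Input: "dabfb"
Checking substrings for palindromes:
  [2:5] "bfb" (len 3) => palindrome
Longest palindromic substring: "bfb" with length 3

3


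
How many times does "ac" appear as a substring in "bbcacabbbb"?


Searching for "ac" in "bbcacabbbb"
Scanning each position:
  Position 0: "bb" => no
  Position 1: "bc" => no
  Position 2: "ca" => no
  Position 3: "ac" => MATCH
  Position 4: "ca" => no
  Position 5: "ab" => no
  Position 6: "bb" => no
  Position 7: "bb" => no
  Position 8: "bb" => no
Total occurrences: 1

1


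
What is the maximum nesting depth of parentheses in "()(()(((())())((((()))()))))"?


Input: "()(()(((())())((((()))()))))"
Tracking depth:
  Position 0 '(': depth becomes 1
  Position 1 ')': depth becomes 0
  Position 2 '(': depth becomes 1
  Position 3 '(': depth becomes 2
  Position 4 ')': depth becomes 1
  Position 5 '(': depth becomes 2
  Position 6 '(': depth becomes 3
  Position 7 '(': depth becomes 4
  Position 8 '(': depth becomes 5
  Position 9 ')': depth becomes 4
  Position 10 ')': depth becomes 3
  Position 11 '(': depth becomes 4
  Position 12 ')': depth becomes 3
  Position 13 ')': depth becomes 2
  Position 14 '(': depth becomes 3
  Position 15 '(': depth becomes 4
  Position 16 '(': depth becomes 5
  Position 17 '(': depth becomes 6
  Position 18 '(': depth becomes 7
  Position 19 ')': depth becomes 6
  Position 20 ')': depth becomes 5
  Position 21 ')': depth becomes 4
  Position 22 '(': depth becomes 5
  Position 23 ')': depth becomes 4
  Position 24 ')': depth becomes 3
  Position 25 ')': depth becomes 2
  Position 26 ')': depth becomes 1
  Position 27 ')': depth becomes 0
Maximum depth reached: 7

7


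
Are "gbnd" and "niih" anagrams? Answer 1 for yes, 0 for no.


Strings: "gbnd", "niih"
Sorted first:  bdgn
Sorted second: hiin
Differ at position 0: 'b' vs 'h' => not anagrams

0


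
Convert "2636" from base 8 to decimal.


Input: "2636" in base 8
Positional expansion:
  Digit '2' (value 2) x 8^3 = 1024
  Digit '6' (value 6) x 8^2 = 384
  Digit '3' (value 3) x 8^1 = 24
  Digit '6' (value 6) x 8^0 = 6
Sum = 1438

1438


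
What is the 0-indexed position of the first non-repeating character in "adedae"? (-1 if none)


Input: adedae
Character frequencies:
  'a': 2
  'd': 2
  'e': 2
Scanning left to right for freq == 1:
  Position 0 ('a'): freq=2, skip
  Position 1 ('d'): freq=2, skip
  Position 2 ('e'): freq=2, skip
  Position 3 ('d'): freq=2, skip
  Position 4 ('a'): freq=2, skip
  Position 5 ('e'): freq=2, skip
  No unique character found => answer = -1

-1


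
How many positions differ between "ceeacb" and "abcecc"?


Comparing "ceeacb" and "abcecc" position by position:
  Position 0: 'c' vs 'a' => DIFFER
  Position 1: 'e' vs 'b' => DIFFER
  Position 2: 'e' vs 'c' => DIFFER
  Position 3: 'a' vs 'e' => DIFFER
  Position 4: 'c' vs 'c' => same
  Position 5: 'b' vs 'c' => DIFFER
Positions that differ: 5

5


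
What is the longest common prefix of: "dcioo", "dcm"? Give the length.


Words: dcioo, dcm
  Position 0: all 'd' => match
  Position 1: all 'c' => match
  Position 2: ('i', 'm') => mismatch, stop
LCP = "dc" (length 2)

2


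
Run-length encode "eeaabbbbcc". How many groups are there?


Input: eeaabbbbcc
Scanning for consecutive runs:
  Group 1: 'e' x 2 (positions 0-1)
  Group 2: 'a' x 2 (positions 2-3)
  Group 3: 'b' x 4 (positions 4-7)
  Group 4: 'c' x 2 (positions 8-9)
Total groups: 4

4


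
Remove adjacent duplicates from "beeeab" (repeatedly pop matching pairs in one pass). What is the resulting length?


Input: beeeab
Stack-based adjacent duplicate removal:
  Read 'b': push. Stack: b
  Read 'e': push. Stack: be
  Read 'e': matches stack top 'e' => pop. Stack: b
  Read 'e': push. Stack: be
  Read 'a': push. Stack: bea
  Read 'b': push. Stack: beab
Final stack: "beab" (length 4)

4


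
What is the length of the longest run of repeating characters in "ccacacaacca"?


Input: "ccacacaacca"
Scanning for longest run:
  Position 1 ('c'): continues run of 'c', length=2
  Position 2 ('a'): new char, reset run to 1
  Position 3 ('c'): new char, reset run to 1
  Position 4 ('a'): new char, reset run to 1
  Position 5 ('c'): new char, reset run to 1
  Position 6 ('a'): new char, reset run to 1
  Position 7 ('a'): continues run of 'a', length=2
  Position 8 ('c'): new char, reset run to 1
  Position 9 ('c'): continues run of 'c', length=2
  Position 10 ('a'): new char, reset run to 1
Longest run: 'c' with length 2

2


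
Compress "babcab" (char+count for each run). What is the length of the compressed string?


Input: babcab
Runs:
  'b' x 1 => "b1"
  'a' x 1 => "a1"
  'b' x 1 => "b1"
  'c' x 1 => "c1"
  'a' x 1 => "a1"
  'b' x 1 => "b1"
Compressed: "b1a1b1c1a1b1"
Compressed length: 12

12


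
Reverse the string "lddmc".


Input: lddmc
Reading characters right to left:
  Position 4: 'c'
  Position 3: 'm'
  Position 2: 'd'
  Position 1: 'd'
  Position 0: 'l'
Reversed: cmddl

cmddl


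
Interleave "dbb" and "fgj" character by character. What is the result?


Interleaving "dbb" and "fgj":
  Position 0: 'd' from first, 'f' from second => "df"
  Position 1: 'b' from first, 'g' from second => "bg"
  Position 2: 'b' from first, 'j' from second => "bj"
Result: dfbgbj

dfbgbj


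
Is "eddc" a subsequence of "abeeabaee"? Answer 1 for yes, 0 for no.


Check if "eddc" is a subsequence of "abeeabaee"
Greedy scan:
  Position 0 ('a'): no match needed
  Position 1 ('b'): no match needed
  Position 2 ('e'): matches sub[0] = 'e'
  Position 3 ('e'): no match needed
  Position 4 ('a'): no match needed
  Position 5 ('b'): no match needed
  Position 6 ('a'): no match needed
  Position 7 ('e'): no match needed
  Position 8 ('e'): no match needed
Only matched 1/4 characters => not a subsequence

0


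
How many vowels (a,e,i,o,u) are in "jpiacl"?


Input: jpiacl
Checking each character:
  'j' at position 0: consonant
  'p' at position 1: consonant
  'i' at position 2: vowel (running total: 1)
  'a' at position 3: vowel (running total: 2)
  'c' at position 4: consonant
  'l' at position 5: consonant
Total vowels: 2

2


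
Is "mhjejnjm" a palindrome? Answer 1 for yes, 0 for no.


Input: mhjejnjm
Reversed: mjnjejhm
  Compare pos 0 ('m') with pos 7 ('m'): match
  Compare pos 1 ('h') with pos 6 ('j'): MISMATCH
  Compare pos 2 ('j') with pos 5 ('n'): MISMATCH
  Compare pos 3 ('e') with pos 4 ('j'): MISMATCH
Result: not a palindrome

0


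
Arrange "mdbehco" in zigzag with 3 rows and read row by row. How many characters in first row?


Zigzag "mdbehco" into 3 rows:
Placing characters:
  'm' => row 0
  'd' => row 1
  'b' => row 2
  'e' => row 1
  'h' => row 0
  'c' => row 1
  'o' => row 2
Rows:
  Row 0: "mh"
  Row 1: "dec"
  Row 2: "bo"
First row length: 2

2


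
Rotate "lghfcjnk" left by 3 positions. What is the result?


Input: "lghfcjnk", rotate left by 3
First 3 characters: "lgh"
Remaining characters: "fcjnk"
Concatenate remaining + first: "fcjnk" + "lgh" = "fcjnklgh"

fcjnklgh


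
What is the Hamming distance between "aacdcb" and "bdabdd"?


Comparing "aacdcb" and "bdabdd" position by position:
  Position 0: 'a' vs 'b' => differ
  Position 1: 'a' vs 'd' => differ
  Position 2: 'c' vs 'a' => differ
  Position 3: 'd' vs 'b' => differ
  Position 4: 'c' vs 'd' => differ
  Position 5: 'b' vs 'd' => differ
Total differences (Hamming distance): 6

6


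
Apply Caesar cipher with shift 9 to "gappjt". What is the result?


Caesar cipher: shift "gappjt" by 9
  'g' (pos 6) + 9 = pos 15 = 'p'
  'a' (pos 0) + 9 = pos 9 = 'j'
  'p' (pos 15) + 9 = pos 24 = 'y'
  'p' (pos 15) + 9 = pos 24 = 'y'
  'j' (pos 9) + 9 = pos 18 = 's'
  't' (pos 19) + 9 = pos 2 = 'c'
Result: pjyysc

pjyysc


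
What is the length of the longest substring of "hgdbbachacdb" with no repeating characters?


Input: "hgdbbachacdb"
Sliding window (track last position of each char):
  Position 0 ('h'): window [0,0] length 1 -- new best
  Position 1 ('g'): window [0,1] length 2 -- new best
  Position 2 ('d'): window [0,2] length 3 -- new best
  Position 3 ('b'): window [0,3] length 4 -- new best
  Position 4 ('b'): repeat (last at 3), move window start to 4
  Position 4 ('b'): window [4,4] length 1
  Position 5 ('a'): window [4,5] length 2
  Position 6 ('c'): window [4,6] length 3
  Position 7 ('h'): window [4,7] length 4
  Position 8 ('a'): repeat (last at 5), move window start to 6
  Position 8 ('a'): window [6,8] length 3
  Position 9 ('c'): repeat (last at 6), move window start to 7
  Position 9 ('c'): window [7,9] length 3
  Position 10 ('d'): window [7,10] length 4
  Position 11 ('b'): window [7,11] length 5 -- new best
Longest substring with no repeats: "hacdb" with length 5

5


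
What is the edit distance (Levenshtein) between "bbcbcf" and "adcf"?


Computing edit distance: "bbcbcf" -> "adcf"
DP table:
           a    d    c    f
      0    1    2    3    4
  b   1    1    2    3    4
  b   2    2    2    3    4
  c   3    3    3    2    3
  b   4    4    4    3    3
  c   5    5    5    4    4
  f   6    6    6    5    4
Edit distance = dp[6][4] = 4

4


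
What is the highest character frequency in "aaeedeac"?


Input: aaeedeac
Character counts:
  'a': 3
  'c': 1
  'd': 1
  'e': 3
Maximum frequency: 3

3


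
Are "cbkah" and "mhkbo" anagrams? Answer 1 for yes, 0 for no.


Strings: "cbkah", "mhkbo"
Sorted first:  abchk
Sorted second: bhkmo
Differ at position 0: 'a' vs 'b' => not anagrams

0


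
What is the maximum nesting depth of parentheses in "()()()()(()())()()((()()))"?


Input: "()()()()(()())()()((()()))"
Tracking depth:
  Position 0 '(': depth becomes 1
  Position 1 ')': depth becomes 0
  Position 2 '(': depth becomes 1
  Position 3 ')': depth becomes 0
  Position 4 '(': depth becomes 1
  Position 5 ')': depth becomes 0
  Position 6 '(': depth becomes 1
  Position 7 ')': depth becomes 0
  Position 8 '(': depth becomes 1
  Position 9 '(': depth becomes 2
  Position 10 ')': depth becomes 1
  Position 11 '(': depth becomes 2
  Position 12 ')': depth becomes 1
  Position 13 ')': depth becomes 0
  Position 14 '(': depth becomes 1
  Position 15 ')': depth becomes 0
  Position 16 '(': depth becomes 1
  Position 17 ')': depth becomes 0
  Position 18 '(': depth becomes 1
  Position 19 '(': depth becomes 2
  Position 20 '(': depth becomes 3
  Position 21 ')': depth becomes 2
  Position 22 '(': depth becomes 3
  Position 23 ')': depth becomes 2
  Position 24 ')': depth becomes 1
  Position 25 ')': depth becomes 0
Maximum depth reached: 3

3


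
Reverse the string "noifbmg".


Input: noifbmg
Reading characters right to left:
  Position 6: 'g'
  Position 5: 'm'
  Position 4: 'b'
  Position 3: 'f'
  Position 2: 'i'
  Position 1: 'o'
  Position 0: 'n'
Reversed: gmbfion

gmbfion


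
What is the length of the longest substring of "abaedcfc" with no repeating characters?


Input: "abaedcfc"
Sliding window (track last position of each char):
  Position 0 ('a'): window [0,0] length 1 -- new best
  Position 1 ('b'): window [0,1] length 2 -- new best
  Position 2 ('a'): repeat (last at 0), move window start to 1
  Position 2 ('a'): window [1,2] length 2
  Position 3 ('e'): window [1,3] length 3 -- new best
  Position 4 ('d'): window [1,4] length 4 -- new best
  Position 5 ('c'): window [1,5] length 5 -- new best
  Position 6 ('f'): window [1,6] length 6 -- new best
  Position 7 ('c'): repeat (last at 5), move window start to 6
  Position 7 ('c'): window [6,7] length 2
Longest substring with no repeats: "baedcf" with length 6

6


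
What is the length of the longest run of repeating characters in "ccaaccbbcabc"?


Input: "ccaaccbbcabc"
Scanning for longest run:
  Position 1 ('c'): continues run of 'c', length=2
  Position 2 ('a'): new char, reset run to 1
  Position 3 ('a'): continues run of 'a', length=2
  Position 4 ('c'): new char, reset run to 1
  Position 5 ('c'): continues run of 'c', length=2
  Position 6 ('b'): new char, reset run to 1
  Position 7 ('b'): continues run of 'b', length=2
  Position 8 ('c'): new char, reset run to 1
  Position 9 ('a'): new char, reset run to 1
  Position 10 ('b'): new char, reset run to 1
  Position 11 ('c'): new char, reset run to 1
Longest run: 'c' with length 2

2


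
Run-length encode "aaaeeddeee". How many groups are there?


Input: aaaeeddeee
Scanning for consecutive runs:
  Group 1: 'a' x 3 (positions 0-2)
  Group 2: 'e' x 2 (positions 3-4)
  Group 3: 'd' x 2 (positions 5-6)
  Group 4: 'e' x 3 (positions 7-9)
Total groups: 4

4


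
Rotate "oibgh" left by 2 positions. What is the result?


Input: "oibgh", rotate left by 2
First 2 characters: "oi"
Remaining characters: "bgh"
Concatenate remaining + first: "bgh" + "oi" = "bghoi"

bghoi


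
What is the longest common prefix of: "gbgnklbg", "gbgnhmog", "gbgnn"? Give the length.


Words: gbgnklbg, gbgnhmog, gbgnn
  Position 0: all 'g' => match
  Position 1: all 'b' => match
  Position 2: all 'g' => match
  Position 3: all 'n' => match
  Position 4: ('k', 'h', 'n') => mismatch, stop
LCP = "gbgn" (length 4)

4


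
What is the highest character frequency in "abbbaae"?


Input: abbbaae
Character counts:
  'a': 3
  'b': 3
  'e': 1
Maximum frequency: 3

3


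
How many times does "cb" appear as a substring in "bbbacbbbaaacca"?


Searching for "cb" in "bbbacbbbaaacca"
Scanning each position:
  Position 0: "bb" => no
  Position 1: "bb" => no
  Position 2: "ba" => no
  Position 3: "ac" => no
  Position 4: "cb" => MATCH
  Position 5: "bb" => no
  Position 6: "bb" => no
  Position 7: "ba" => no
  Position 8: "aa" => no
  Position 9: "aa" => no
  Position 10: "ac" => no
  Position 11: "cc" => no
  Position 12: "ca" => no
Total occurrences: 1

1


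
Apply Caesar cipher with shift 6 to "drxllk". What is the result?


Caesar cipher: shift "drxllk" by 6
  'd' (pos 3) + 6 = pos 9 = 'j'
  'r' (pos 17) + 6 = pos 23 = 'x'
  'x' (pos 23) + 6 = pos 3 = 'd'
  'l' (pos 11) + 6 = pos 17 = 'r'
  'l' (pos 11) + 6 = pos 17 = 'r'
  'k' (pos 10) + 6 = pos 16 = 'q'
Result: jxdrrq

jxdrrq


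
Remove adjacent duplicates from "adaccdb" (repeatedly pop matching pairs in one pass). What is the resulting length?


Input: adaccdb
Stack-based adjacent duplicate removal:
  Read 'a': push. Stack: a
  Read 'd': push. Stack: ad
  Read 'a': push. Stack: ada
  Read 'c': push. Stack: adac
  Read 'c': matches stack top 'c' => pop. Stack: ada
  Read 'd': push. Stack: adad
  Read 'b': push. Stack: adadb
Final stack: "adadb" (length 5)

5


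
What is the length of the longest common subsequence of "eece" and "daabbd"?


LCS of "eece" and "daabbd"
DP table:
           d    a    a    b    b    d
      0    0    0    0    0    0    0
  e   0    0    0    0    0    0    0
  e   0    0    0    0    0    0    0
  c   0    0    0    0    0    0    0
  e   0    0    0    0    0    0    0
LCS length = dp[4][6] = 0

0


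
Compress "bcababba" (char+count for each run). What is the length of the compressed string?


Input: bcababba
Runs:
  'b' x 1 => "b1"
  'c' x 1 => "c1"
  'a' x 1 => "a1"
  'b' x 1 => "b1"
  'a' x 1 => "a1"
  'b' x 2 => "b2"
  'a' x 1 => "a1"
Compressed: "b1c1a1b1a1b2a1"
Compressed length: 14

14


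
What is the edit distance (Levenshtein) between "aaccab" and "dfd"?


Computing edit distance: "aaccab" -> "dfd"
DP table:
           d    f    d
      0    1    2    3
  a   1    1    2    3
  a   2    2    2    3
  c   3    3    3    3
  c   4    4    4    4
  a   5    5    5    5
  b   6    6    6    6
Edit distance = dp[6][3] = 6

6


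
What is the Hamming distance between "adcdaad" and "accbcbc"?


Comparing "adcdaad" and "accbcbc" position by position:
  Position 0: 'a' vs 'a' => same
  Position 1: 'd' vs 'c' => differ
  Position 2: 'c' vs 'c' => same
  Position 3: 'd' vs 'b' => differ
  Position 4: 'a' vs 'c' => differ
  Position 5: 'a' vs 'b' => differ
  Position 6: 'd' vs 'c' => differ
Total differences (Hamming distance): 5

5


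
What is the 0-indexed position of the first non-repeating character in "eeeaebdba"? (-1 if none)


Input: eeeaebdba
Character frequencies:
  'a': 2
  'b': 2
  'd': 1
  'e': 4
Scanning left to right for freq == 1:
  Position 0 ('e'): freq=4, skip
  Position 1 ('e'): freq=4, skip
  Position 2 ('e'): freq=4, skip
  Position 3 ('a'): freq=2, skip
  Position 4 ('e'): freq=4, skip
  Position 5 ('b'): freq=2, skip
  Position 6 ('d'): unique! => answer = 6

6


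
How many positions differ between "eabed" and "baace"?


Comparing "eabed" and "baace" position by position:
  Position 0: 'e' vs 'b' => DIFFER
  Position 1: 'a' vs 'a' => same
  Position 2: 'b' vs 'a' => DIFFER
  Position 3: 'e' vs 'c' => DIFFER
  Position 4: 'd' vs 'e' => DIFFER
Positions that differ: 4

4


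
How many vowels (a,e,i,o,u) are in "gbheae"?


Input: gbheae
Checking each character:
  'g' at position 0: consonant
  'b' at position 1: consonant
  'h' at position 2: consonant
  'e' at position 3: vowel (running total: 1)
  'a' at position 4: vowel (running total: 2)
  'e' at position 5: vowel (running total: 3)
Total vowels: 3

3


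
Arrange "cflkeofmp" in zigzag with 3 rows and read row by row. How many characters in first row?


Zigzag "cflkeofmp" into 3 rows:
Placing characters:
  'c' => row 0
  'f' => row 1
  'l' => row 2
  'k' => row 1
  'e' => row 0
  'o' => row 1
  'f' => row 2
  'm' => row 1
  'p' => row 0
Rows:
  Row 0: "cep"
  Row 1: "fkom"
  Row 2: "lf"
First row length: 3

3


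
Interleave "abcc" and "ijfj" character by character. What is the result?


Interleaving "abcc" and "ijfj":
  Position 0: 'a' from first, 'i' from second => "ai"
  Position 1: 'b' from first, 'j' from second => "bj"
  Position 2: 'c' from first, 'f' from second => "cf"
  Position 3: 'c' from first, 'j' from second => "cj"
Result: aibjcfcj

aibjcfcj


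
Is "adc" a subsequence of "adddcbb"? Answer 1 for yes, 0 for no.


Check if "adc" is a subsequence of "adddcbb"
Greedy scan:
  Position 0 ('a'): matches sub[0] = 'a'
  Position 1 ('d'): matches sub[1] = 'd'
  Position 2 ('d'): no match needed
  Position 3 ('d'): no match needed
  Position 4 ('c'): matches sub[2] = 'c'
  Position 5 ('b'): no match needed
  Position 6 ('b'): no match needed
All 3 characters matched => is a subsequence

1


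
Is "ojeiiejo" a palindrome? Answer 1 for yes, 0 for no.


Input: ojeiiejo
Reversed: ojeiiejo
  Compare pos 0 ('o') with pos 7 ('o'): match
  Compare pos 1 ('j') with pos 6 ('j'): match
  Compare pos 2 ('e') with pos 5 ('e'): match
  Compare pos 3 ('i') with pos 4 ('i'): match
Result: palindrome

1


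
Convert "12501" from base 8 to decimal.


Input: "12501" in base 8
Positional expansion:
  Digit '1' (value 1) x 8^4 = 4096
  Digit '2' (value 2) x 8^3 = 1024
  Digit '5' (value 5) x 8^2 = 320
  Digit '0' (value 0) x 8^1 = 0
  Digit '1' (value 1) x 8^0 = 1
Sum = 5441

5441


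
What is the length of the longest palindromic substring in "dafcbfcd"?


Input: "dafcbfcd"
Checking substrings for palindromes:
  No multi-char palindromic substrings found
Longest palindromic substring: "d" with length 1

1


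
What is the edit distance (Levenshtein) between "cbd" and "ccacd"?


Computing edit distance: "cbd" -> "ccacd"
DP table:
           c    c    a    c    d
      0    1    2    3    4    5
  c   1    0    1    2    3    4
  b   2    1    1    2    3    4
  d   3    2    2    2    3    3
Edit distance = dp[3][5] = 3

3


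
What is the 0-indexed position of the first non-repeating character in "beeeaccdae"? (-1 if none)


Input: beeeaccdae
Character frequencies:
  'a': 2
  'b': 1
  'c': 2
  'd': 1
  'e': 4
Scanning left to right for freq == 1:
  Position 0 ('b'): unique! => answer = 0

0


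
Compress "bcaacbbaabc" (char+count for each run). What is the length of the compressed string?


Input: bcaacbbaabc
Runs:
  'b' x 1 => "b1"
  'c' x 1 => "c1"
  'a' x 2 => "a2"
  'c' x 1 => "c1"
  'b' x 2 => "b2"
  'a' x 2 => "a2"
  'b' x 1 => "b1"
  'c' x 1 => "c1"
Compressed: "b1c1a2c1b2a2b1c1"
Compressed length: 16

16


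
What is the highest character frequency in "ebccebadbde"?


Input: ebccebadbde
Character counts:
  'a': 1
  'b': 3
  'c': 2
  'd': 2
  'e': 3
Maximum frequency: 3

3


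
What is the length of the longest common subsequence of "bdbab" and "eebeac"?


LCS of "bdbab" and "eebeac"
DP table:
           e    e    b    e    a    c
      0    0    0    0    0    0    0
  b   0    0    0    1    1    1    1
  d   0    0    0    1    1    1    1
  b   0    0    0    1    1    1    1
  a   0    0    0    1    1    2    2
  b   0    0    0    1    1    2    2
LCS length = dp[5][6] = 2

2


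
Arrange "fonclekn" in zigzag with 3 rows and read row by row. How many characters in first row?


Zigzag "fonclekn" into 3 rows:
Placing characters:
  'f' => row 0
  'o' => row 1
  'n' => row 2
  'c' => row 1
  'l' => row 0
  'e' => row 1
  'k' => row 2
  'n' => row 1
Rows:
  Row 0: "fl"
  Row 1: "ocen"
  Row 2: "nk"
First row length: 2

2


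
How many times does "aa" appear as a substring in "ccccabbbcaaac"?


Searching for "aa" in "ccccabbbcaaac"
Scanning each position:
  Position 0: "cc" => no
  Position 1: "cc" => no
  Position 2: "cc" => no
  Position 3: "ca" => no
  Position 4: "ab" => no
  Position 5: "bb" => no
  Position 6: "bb" => no
  Position 7: "bc" => no
  Position 8: "ca" => no
  Position 9: "aa" => MATCH
  Position 10: "aa" => MATCH
  Position 11: "ac" => no
Total occurrences: 2

2


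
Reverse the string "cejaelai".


Input: cejaelai
Reading characters right to left:
  Position 7: 'i'
  Position 6: 'a'
  Position 5: 'l'
  Position 4: 'e'
  Position 3: 'a'
  Position 2: 'j'
  Position 1: 'e'
  Position 0: 'c'
Reversed: ialeajec

ialeajec


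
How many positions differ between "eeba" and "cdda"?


Comparing "eeba" and "cdda" position by position:
  Position 0: 'e' vs 'c' => DIFFER
  Position 1: 'e' vs 'd' => DIFFER
  Position 2: 'b' vs 'd' => DIFFER
  Position 3: 'a' vs 'a' => same
Positions that differ: 3

3


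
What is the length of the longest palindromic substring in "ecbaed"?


Input: "ecbaed"
Checking substrings for palindromes:
  No multi-char palindromic substrings found
Longest palindromic substring: "e" with length 1

1


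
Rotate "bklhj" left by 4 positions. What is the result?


Input: "bklhj", rotate left by 4
First 4 characters: "bklh"
Remaining characters: "j"
Concatenate remaining + first: "j" + "bklh" = "jbklh"

jbklh


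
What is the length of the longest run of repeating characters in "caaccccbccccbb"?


Input: "caaccccbccccbb"
Scanning for longest run:
  Position 1 ('a'): new char, reset run to 1
  Position 2 ('a'): continues run of 'a', length=2
  Position 3 ('c'): new char, reset run to 1
  Position 4 ('c'): continues run of 'c', length=2
  Position 5 ('c'): continues run of 'c', length=3
  Position 6 ('c'): continues run of 'c', length=4
  Position 7 ('b'): new char, reset run to 1
  Position 8 ('c'): new char, reset run to 1
  Position 9 ('c'): continues run of 'c', length=2
  Position 10 ('c'): continues run of 'c', length=3
  Position 11 ('c'): continues run of 'c', length=4
  Position 12 ('b'): new char, reset run to 1
  Position 13 ('b'): continues run of 'b', length=2
Longest run: 'c' with length 4

4


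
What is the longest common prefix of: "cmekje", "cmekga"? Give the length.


Words: cmekje, cmekga
  Position 0: all 'c' => match
  Position 1: all 'm' => match
  Position 2: all 'e' => match
  Position 3: all 'k' => match
  Position 4: ('j', 'g') => mismatch, stop
LCP = "cmek" (length 4)

4


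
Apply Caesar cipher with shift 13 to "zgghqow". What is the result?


Caesar cipher: shift "zgghqow" by 13
  'z' (pos 25) + 13 = pos 12 = 'm'
  'g' (pos 6) + 13 = pos 19 = 't'
  'g' (pos 6) + 13 = pos 19 = 't'
  'h' (pos 7) + 13 = pos 20 = 'u'
  'q' (pos 16) + 13 = pos 3 = 'd'
  'o' (pos 14) + 13 = pos 1 = 'b'
  'w' (pos 22) + 13 = pos 9 = 'j'
Result: mttudbj

mttudbj


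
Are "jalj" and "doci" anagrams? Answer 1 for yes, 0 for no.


Strings: "jalj", "doci"
Sorted first:  ajjl
Sorted second: cdio
Differ at position 0: 'a' vs 'c' => not anagrams

0


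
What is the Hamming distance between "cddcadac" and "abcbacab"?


Comparing "cddcadac" and "abcbacab" position by position:
  Position 0: 'c' vs 'a' => differ
  Position 1: 'd' vs 'b' => differ
  Position 2: 'd' vs 'c' => differ
  Position 3: 'c' vs 'b' => differ
  Position 4: 'a' vs 'a' => same
  Position 5: 'd' vs 'c' => differ
  Position 6: 'a' vs 'a' => same
  Position 7: 'c' vs 'b' => differ
Total differences (Hamming distance): 6

6


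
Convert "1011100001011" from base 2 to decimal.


Input: "1011100001011" in base 2
Positional expansion:
  Digit '1' (value 1) x 2^12 = 4096
  Digit '0' (value 0) x 2^11 = 0
  Digit '1' (value 1) x 2^10 = 1024
  Digit '1' (value 1) x 2^9 = 512
  Digit '1' (value 1) x 2^8 = 256
  Digit '0' (value 0) x 2^7 = 0
  Digit '0' (value 0) x 2^6 = 0
  Digit '0' (value 0) x 2^5 = 0
  Digit '0' (value 0) x 2^4 = 0
  Digit '1' (value 1) x 2^3 = 8
  Digit '0' (value 0) x 2^2 = 0
  Digit '1' (value 1) x 2^1 = 2
  Digit '1' (value 1) x 2^0 = 1
Sum = 5899

5899


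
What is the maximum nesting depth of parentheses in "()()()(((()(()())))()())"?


Input: "()()()(((()(()())))()())"
Tracking depth:
  Position 0 '(': depth becomes 1
  Position 1 ')': depth becomes 0
  Position 2 '(': depth becomes 1
  Position 3 ')': depth becomes 0
  Position 4 '(': depth becomes 1
  Position 5 ')': depth becomes 0
  Position 6 '(': depth becomes 1
  Position 7 '(': depth becomes 2
  Position 8 '(': depth becomes 3
  Position 9 '(': depth becomes 4
  Position 10 ')': depth becomes 3
  Position 11 '(': depth becomes 4
  Position 12 '(': depth becomes 5
  Position 13 ')': depth becomes 4
  Position 14 '(': depth becomes 5
  Position 15 ')': depth becomes 4
  Position 16 ')': depth becomes 3
  Position 17 ')': depth becomes 2
  Position 18 ')': depth becomes 1
  Position 19 '(': depth becomes 2
  Position 20 ')': depth becomes 1
  Position 21 '(': depth becomes 2
  Position 22 ')': depth becomes 1
  Position 23 ')': depth becomes 0
Maximum depth reached: 5

5


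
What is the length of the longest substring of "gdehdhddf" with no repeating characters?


Input: "gdehdhddf"
Sliding window (track last position of each char):
  Position 0 ('g'): window [0,0] length 1 -- new best
  Position 1 ('d'): window [0,1] length 2 -- new best
  Position 2 ('e'): window [0,2] length 3 -- new best
  Position 3 ('h'): window [0,3] length 4 -- new best
  Position 4 ('d'): repeat (last at 1), move window start to 2
  Position 4 ('d'): window [2,4] length 3
  Position 5 ('h'): repeat (last at 3), move window start to 4
  Position 5 ('h'): window [4,5] length 2
  Position 6 ('d'): repeat (last at 4), move window start to 5
  Position 6 ('d'): window [5,6] length 2
  Position 7 ('d'): repeat (last at 6), move window start to 7
  Position 7 ('d'): window [7,7] length 1
  Position 8 ('f'): window [7,8] length 2
Longest substring with no repeats: "gdeh" with length 4

4


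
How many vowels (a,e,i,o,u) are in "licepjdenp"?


Input: licepjdenp
Checking each character:
  'l' at position 0: consonant
  'i' at position 1: vowel (running total: 1)
  'c' at position 2: consonant
  'e' at position 3: vowel (running total: 2)
  'p' at position 4: consonant
  'j' at position 5: consonant
  'd' at position 6: consonant
  'e' at position 7: vowel (running total: 3)
  'n' at position 8: consonant
  'p' at position 9: consonant
Total vowels: 3

3


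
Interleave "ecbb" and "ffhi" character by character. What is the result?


Interleaving "ecbb" and "ffhi":
  Position 0: 'e' from first, 'f' from second => "ef"
  Position 1: 'c' from first, 'f' from second => "cf"
  Position 2: 'b' from first, 'h' from second => "bh"
  Position 3: 'b' from first, 'i' from second => "bi"
Result: efcfbhbi

efcfbhbi
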